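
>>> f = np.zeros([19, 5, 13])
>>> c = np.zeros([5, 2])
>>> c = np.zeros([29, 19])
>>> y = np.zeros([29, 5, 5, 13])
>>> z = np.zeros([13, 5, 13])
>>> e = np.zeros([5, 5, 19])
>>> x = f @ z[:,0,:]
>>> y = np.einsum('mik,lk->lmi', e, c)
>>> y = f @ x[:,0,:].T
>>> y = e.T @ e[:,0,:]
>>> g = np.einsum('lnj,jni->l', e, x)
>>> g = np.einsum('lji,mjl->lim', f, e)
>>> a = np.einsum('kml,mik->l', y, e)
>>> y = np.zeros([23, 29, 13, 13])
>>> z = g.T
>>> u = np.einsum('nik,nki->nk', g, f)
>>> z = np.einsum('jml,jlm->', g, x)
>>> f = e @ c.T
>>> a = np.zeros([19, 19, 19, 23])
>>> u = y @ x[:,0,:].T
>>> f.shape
(5, 5, 29)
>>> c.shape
(29, 19)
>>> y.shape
(23, 29, 13, 13)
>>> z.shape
()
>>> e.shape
(5, 5, 19)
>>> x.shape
(19, 5, 13)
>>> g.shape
(19, 13, 5)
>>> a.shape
(19, 19, 19, 23)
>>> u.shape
(23, 29, 13, 19)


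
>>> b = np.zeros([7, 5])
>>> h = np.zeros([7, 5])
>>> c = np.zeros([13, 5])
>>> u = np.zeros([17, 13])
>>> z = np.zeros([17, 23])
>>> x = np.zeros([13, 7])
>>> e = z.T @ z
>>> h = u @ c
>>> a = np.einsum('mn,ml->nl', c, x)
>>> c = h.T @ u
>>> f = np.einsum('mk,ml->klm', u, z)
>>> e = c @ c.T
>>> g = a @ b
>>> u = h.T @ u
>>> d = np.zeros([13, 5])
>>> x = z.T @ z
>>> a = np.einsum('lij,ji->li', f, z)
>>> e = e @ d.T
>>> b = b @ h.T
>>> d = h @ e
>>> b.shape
(7, 17)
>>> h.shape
(17, 5)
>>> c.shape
(5, 13)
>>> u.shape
(5, 13)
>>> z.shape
(17, 23)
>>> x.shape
(23, 23)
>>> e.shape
(5, 13)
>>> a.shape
(13, 23)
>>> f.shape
(13, 23, 17)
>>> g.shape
(5, 5)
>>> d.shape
(17, 13)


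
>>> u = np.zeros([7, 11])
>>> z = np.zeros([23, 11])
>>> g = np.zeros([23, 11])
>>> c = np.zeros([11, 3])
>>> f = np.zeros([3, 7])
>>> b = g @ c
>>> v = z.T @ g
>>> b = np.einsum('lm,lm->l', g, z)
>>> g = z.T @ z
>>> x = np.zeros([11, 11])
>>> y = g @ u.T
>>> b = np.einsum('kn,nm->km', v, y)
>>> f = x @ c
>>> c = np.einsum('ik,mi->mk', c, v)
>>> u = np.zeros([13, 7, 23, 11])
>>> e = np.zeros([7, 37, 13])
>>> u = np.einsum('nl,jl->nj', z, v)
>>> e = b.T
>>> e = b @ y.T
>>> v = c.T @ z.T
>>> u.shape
(23, 11)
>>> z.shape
(23, 11)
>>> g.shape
(11, 11)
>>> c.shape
(11, 3)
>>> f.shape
(11, 3)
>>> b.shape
(11, 7)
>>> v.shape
(3, 23)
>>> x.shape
(11, 11)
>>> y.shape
(11, 7)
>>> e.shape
(11, 11)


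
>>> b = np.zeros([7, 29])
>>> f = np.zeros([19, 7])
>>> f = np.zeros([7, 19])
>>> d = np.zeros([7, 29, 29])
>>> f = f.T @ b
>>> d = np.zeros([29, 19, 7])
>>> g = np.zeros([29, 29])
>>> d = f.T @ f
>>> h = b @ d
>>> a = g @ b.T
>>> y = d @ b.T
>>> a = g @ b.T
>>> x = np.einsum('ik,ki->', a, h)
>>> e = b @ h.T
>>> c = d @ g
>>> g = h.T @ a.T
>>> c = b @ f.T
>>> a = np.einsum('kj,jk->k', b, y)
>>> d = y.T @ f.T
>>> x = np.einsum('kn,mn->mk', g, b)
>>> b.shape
(7, 29)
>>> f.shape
(19, 29)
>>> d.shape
(7, 19)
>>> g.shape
(29, 29)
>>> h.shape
(7, 29)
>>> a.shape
(7,)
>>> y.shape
(29, 7)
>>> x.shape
(7, 29)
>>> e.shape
(7, 7)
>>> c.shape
(7, 19)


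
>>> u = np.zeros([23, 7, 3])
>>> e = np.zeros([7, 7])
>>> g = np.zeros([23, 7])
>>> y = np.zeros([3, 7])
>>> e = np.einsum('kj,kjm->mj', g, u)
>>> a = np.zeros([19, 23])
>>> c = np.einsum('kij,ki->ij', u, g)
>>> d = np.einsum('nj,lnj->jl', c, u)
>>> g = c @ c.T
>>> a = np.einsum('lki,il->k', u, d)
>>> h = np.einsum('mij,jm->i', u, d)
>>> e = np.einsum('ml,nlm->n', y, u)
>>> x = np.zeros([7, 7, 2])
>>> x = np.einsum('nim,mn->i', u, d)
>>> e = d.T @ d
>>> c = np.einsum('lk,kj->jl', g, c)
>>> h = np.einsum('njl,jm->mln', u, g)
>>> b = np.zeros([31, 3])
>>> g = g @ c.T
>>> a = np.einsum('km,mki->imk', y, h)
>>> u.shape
(23, 7, 3)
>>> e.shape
(23, 23)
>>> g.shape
(7, 3)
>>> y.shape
(3, 7)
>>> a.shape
(23, 7, 3)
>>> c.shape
(3, 7)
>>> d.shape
(3, 23)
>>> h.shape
(7, 3, 23)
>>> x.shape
(7,)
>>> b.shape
(31, 3)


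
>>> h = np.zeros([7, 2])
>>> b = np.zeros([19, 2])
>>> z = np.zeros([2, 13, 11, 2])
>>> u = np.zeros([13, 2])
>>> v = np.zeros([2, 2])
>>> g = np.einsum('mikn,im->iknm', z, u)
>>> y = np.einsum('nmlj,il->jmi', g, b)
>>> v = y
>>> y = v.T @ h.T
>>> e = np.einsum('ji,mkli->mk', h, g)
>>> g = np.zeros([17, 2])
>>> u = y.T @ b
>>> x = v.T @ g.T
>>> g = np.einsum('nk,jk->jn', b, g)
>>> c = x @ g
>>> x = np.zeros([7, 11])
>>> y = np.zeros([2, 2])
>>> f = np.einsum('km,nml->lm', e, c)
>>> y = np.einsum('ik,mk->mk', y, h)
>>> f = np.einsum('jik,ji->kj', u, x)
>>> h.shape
(7, 2)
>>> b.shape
(19, 2)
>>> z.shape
(2, 13, 11, 2)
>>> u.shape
(7, 11, 2)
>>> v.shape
(2, 11, 19)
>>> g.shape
(17, 19)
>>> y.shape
(7, 2)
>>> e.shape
(13, 11)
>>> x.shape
(7, 11)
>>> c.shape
(19, 11, 19)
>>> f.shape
(2, 7)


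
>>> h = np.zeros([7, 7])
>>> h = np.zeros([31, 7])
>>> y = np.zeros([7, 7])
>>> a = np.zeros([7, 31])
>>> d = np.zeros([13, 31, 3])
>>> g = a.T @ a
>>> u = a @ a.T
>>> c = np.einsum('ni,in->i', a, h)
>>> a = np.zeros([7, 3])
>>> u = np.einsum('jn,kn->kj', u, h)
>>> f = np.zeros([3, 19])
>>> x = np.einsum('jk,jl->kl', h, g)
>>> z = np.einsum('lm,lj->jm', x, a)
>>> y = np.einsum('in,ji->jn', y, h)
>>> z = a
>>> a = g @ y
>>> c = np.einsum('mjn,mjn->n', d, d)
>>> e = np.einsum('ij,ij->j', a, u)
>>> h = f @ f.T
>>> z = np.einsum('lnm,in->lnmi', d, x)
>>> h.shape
(3, 3)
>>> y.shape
(31, 7)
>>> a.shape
(31, 7)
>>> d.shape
(13, 31, 3)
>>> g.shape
(31, 31)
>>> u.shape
(31, 7)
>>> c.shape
(3,)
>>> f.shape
(3, 19)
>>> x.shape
(7, 31)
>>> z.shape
(13, 31, 3, 7)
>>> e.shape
(7,)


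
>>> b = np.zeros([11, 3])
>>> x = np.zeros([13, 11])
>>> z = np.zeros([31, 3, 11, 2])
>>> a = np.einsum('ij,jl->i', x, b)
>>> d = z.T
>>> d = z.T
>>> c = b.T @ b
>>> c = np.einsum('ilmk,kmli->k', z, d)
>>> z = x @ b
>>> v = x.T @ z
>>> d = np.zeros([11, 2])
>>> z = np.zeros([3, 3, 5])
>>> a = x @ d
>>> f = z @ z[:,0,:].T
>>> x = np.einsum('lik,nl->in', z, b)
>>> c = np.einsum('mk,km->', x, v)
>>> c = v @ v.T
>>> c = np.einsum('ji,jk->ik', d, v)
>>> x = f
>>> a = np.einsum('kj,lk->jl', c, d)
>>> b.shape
(11, 3)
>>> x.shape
(3, 3, 3)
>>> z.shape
(3, 3, 5)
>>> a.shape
(3, 11)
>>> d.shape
(11, 2)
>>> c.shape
(2, 3)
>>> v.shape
(11, 3)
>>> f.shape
(3, 3, 3)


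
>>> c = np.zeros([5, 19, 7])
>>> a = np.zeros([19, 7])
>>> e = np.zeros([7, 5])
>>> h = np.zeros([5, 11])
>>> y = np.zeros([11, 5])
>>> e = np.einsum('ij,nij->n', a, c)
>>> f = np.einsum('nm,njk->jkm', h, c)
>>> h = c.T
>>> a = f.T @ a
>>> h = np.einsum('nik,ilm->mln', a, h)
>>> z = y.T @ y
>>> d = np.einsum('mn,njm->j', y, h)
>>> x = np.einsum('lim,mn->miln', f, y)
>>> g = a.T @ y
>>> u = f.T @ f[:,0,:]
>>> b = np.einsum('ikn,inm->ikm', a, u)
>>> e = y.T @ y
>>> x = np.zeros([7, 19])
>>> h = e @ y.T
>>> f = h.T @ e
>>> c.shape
(5, 19, 7)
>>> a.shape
(11, 7, 7)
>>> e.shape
(5, 5)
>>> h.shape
(5, 11)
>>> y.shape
(11, 5)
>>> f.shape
(11, 5)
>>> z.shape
(5, 5)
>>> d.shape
(19,)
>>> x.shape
(7, 19)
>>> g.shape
(7, 7, 5)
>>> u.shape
(11, 7, 11)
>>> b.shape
(11, 7, 11)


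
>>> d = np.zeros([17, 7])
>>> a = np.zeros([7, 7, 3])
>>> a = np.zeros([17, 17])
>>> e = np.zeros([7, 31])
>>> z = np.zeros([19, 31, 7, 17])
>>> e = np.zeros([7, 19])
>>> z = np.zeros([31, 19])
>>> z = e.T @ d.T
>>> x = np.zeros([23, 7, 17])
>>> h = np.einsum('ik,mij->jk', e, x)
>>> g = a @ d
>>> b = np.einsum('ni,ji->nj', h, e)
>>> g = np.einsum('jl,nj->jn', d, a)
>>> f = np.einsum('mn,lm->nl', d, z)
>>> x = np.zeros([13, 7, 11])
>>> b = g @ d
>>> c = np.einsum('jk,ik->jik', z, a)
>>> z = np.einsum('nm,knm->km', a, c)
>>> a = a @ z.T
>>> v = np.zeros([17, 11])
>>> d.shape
(17, 7)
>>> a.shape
(17, 19)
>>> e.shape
(7, 19)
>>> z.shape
(19, 17)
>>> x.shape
(13, 7, 11)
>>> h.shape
(17, 19)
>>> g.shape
(17, 17)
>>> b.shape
(17, 7)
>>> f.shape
(7, 19)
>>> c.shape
(19, 17, 17)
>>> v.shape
(17, 11)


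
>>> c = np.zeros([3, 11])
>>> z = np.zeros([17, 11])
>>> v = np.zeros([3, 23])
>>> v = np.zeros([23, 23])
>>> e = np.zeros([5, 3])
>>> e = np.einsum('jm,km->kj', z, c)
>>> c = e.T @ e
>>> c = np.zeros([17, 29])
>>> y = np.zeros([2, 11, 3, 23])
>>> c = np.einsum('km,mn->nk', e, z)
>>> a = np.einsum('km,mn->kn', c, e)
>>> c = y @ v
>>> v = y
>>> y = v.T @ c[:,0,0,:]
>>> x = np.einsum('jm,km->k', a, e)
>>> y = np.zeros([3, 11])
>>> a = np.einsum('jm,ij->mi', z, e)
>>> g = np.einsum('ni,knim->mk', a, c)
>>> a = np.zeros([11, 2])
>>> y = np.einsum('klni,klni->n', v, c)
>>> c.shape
(2, 11, 3, 23)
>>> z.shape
(17, 11)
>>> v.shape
(2, 11, 3, 23)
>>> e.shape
(3, 17)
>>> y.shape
(3,)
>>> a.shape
(11, 2)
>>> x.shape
(3,)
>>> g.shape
(23, 2)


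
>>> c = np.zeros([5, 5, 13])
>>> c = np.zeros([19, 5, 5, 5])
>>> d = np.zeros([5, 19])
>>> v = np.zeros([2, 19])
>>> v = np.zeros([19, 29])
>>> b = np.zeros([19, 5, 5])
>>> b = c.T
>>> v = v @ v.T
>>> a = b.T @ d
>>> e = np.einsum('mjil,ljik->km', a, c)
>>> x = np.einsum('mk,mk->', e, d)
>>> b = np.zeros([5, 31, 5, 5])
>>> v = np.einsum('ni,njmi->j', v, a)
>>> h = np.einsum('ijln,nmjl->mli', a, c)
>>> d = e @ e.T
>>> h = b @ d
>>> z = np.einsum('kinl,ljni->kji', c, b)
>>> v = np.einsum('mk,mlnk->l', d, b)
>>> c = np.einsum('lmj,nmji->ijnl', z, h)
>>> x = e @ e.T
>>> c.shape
(5, 5, 5, 19)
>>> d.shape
(5, 5)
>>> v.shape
(31,)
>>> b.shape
(5, 31, 5, 5)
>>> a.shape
(19, 5, 5, 19)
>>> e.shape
(5, 19)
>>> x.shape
(5, 5)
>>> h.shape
(5, 31, 5, 5)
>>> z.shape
(19, 31, 5)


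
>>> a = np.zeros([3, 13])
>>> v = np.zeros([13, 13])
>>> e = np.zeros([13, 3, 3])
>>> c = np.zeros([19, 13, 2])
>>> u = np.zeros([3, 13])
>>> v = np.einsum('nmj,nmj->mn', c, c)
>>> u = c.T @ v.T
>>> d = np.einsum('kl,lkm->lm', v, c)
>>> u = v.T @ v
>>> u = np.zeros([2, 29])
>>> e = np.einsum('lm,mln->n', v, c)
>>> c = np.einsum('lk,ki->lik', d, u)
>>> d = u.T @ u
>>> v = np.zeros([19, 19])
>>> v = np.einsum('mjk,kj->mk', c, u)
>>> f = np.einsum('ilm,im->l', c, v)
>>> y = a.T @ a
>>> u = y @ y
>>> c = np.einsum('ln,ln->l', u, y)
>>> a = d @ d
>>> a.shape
(29, 29)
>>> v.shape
(19, 2)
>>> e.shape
(2,)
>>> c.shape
(13,)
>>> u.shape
(13, 13)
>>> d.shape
(29, 29)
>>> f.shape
(29,)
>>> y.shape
(13, 13)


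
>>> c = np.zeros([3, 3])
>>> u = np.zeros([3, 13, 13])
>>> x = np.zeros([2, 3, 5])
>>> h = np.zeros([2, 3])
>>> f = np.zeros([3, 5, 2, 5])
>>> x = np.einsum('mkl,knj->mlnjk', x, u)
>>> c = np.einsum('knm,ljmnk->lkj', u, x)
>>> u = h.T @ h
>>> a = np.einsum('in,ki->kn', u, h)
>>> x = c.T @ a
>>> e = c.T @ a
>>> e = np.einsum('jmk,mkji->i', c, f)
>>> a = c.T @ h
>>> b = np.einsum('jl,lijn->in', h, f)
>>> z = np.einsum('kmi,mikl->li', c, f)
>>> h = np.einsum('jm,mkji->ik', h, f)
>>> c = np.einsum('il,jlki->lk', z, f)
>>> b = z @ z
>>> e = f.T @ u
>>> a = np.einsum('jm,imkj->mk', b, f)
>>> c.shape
(5, 2)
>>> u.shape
(3, 3)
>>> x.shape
(5, 3, 3)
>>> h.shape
(5, 5)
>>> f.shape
(3, 5, 2, 5)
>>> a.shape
(5, 2)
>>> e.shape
(5, 2, 5, 3)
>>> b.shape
(5, 5)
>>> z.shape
(5, 5)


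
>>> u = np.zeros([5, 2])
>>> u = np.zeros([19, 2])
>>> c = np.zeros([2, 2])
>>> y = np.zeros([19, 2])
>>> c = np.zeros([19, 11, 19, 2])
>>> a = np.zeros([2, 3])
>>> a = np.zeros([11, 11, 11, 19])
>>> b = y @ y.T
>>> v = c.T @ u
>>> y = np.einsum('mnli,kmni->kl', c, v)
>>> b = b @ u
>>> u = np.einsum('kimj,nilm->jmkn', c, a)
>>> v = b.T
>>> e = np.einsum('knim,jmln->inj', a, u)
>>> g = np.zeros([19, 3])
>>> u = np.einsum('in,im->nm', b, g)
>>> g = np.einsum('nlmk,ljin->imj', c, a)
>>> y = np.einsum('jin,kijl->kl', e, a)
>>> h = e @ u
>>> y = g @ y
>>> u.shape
(2, 3)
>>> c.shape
(19, 11, 19, 2)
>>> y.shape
(11, 19, 19)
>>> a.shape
(11, 11, 11, 19)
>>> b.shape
(19, 2)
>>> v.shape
(2, 19)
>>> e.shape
(11, 11, 2)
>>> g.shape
(11, 19, 11)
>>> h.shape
(11, 11, 3)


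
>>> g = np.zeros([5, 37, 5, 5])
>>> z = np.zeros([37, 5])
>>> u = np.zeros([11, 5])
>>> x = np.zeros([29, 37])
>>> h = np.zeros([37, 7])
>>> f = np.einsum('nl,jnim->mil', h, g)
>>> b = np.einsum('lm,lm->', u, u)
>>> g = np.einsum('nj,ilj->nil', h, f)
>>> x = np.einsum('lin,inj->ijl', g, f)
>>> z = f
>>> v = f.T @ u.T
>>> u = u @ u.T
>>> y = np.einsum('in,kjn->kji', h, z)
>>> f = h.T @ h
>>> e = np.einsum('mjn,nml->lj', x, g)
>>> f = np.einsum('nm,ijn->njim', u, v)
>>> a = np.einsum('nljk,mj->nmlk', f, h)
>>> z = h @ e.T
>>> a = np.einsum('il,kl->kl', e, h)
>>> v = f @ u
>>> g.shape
(37, 5, 5)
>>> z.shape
(37, 5)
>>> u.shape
(11, 11)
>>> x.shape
(5, 7, 37)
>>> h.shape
(37, 7)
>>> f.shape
(11, 5, 7, 11)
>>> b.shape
()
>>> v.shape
(11, 5, 7, 11)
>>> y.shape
(5, 5, 37)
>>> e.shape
(5, 7)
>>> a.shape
(37, 7)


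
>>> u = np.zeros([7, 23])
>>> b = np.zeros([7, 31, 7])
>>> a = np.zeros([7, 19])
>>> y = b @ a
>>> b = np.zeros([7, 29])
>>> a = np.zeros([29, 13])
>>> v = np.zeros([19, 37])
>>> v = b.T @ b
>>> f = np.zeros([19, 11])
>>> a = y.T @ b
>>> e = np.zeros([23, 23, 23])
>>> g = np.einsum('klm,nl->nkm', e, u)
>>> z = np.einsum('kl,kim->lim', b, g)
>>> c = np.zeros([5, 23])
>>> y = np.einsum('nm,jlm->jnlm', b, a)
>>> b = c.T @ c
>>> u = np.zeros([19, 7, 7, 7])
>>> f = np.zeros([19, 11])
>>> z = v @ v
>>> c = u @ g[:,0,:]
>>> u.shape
(19, 7, 7, 7)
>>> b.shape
(23, 23)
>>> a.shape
(19, 31, 29)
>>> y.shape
(19, 7, 31, 29)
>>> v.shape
(29, 29)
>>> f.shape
(19, 11)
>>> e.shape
(23, 23, 23)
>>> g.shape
(7, 23, 23)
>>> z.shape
(29, 29)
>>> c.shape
(19, 7, 7, 23)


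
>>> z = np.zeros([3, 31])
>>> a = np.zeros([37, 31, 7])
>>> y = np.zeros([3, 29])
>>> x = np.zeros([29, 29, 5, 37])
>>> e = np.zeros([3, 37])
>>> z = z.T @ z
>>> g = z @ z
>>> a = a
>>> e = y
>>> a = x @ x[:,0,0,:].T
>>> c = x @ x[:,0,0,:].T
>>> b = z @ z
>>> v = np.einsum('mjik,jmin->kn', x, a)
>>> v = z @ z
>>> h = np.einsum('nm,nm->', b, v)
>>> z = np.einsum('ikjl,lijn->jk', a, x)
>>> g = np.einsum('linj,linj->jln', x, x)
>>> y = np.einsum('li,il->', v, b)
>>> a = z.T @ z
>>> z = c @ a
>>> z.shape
(29, 29, 5, 29)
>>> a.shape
(29, 29)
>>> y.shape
()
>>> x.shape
(29, 29, 5, 37)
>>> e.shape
(3, 29)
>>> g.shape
(37, 29, 5)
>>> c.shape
(29, 29, 5, 29)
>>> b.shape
(31, 31)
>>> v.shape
(31, 31)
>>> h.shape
()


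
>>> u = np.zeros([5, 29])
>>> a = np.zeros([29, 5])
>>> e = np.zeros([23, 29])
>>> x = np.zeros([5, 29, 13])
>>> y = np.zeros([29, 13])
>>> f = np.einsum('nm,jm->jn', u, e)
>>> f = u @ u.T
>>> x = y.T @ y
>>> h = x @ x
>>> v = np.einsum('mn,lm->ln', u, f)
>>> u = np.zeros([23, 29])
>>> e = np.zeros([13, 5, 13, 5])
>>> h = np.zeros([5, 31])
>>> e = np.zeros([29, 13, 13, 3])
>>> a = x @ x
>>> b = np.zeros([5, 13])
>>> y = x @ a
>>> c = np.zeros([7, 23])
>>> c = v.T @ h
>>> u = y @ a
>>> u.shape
(13, 13)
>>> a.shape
(13, 13)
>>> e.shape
(29, 13, 13, 3)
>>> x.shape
(13, 13)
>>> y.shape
(13, 13)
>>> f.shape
(5, 5)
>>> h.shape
(5, 31)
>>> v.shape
(5, 29)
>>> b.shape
(5, 13)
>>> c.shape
(29, 31)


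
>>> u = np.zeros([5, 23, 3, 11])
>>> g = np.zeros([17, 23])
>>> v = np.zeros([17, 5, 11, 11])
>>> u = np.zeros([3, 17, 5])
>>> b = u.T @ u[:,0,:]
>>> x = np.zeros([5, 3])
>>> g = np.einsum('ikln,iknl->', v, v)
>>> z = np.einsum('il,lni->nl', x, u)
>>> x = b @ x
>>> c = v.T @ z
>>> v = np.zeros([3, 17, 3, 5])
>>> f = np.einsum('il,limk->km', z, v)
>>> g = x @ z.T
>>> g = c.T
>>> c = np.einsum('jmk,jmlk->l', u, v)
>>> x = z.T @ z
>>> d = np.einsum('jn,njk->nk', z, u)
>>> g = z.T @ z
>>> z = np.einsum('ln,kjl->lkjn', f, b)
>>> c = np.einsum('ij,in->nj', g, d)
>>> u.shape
(3, 17, 5)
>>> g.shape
(3, 3)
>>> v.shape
(3, 17, 3, 5)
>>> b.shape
(5, 17, 5)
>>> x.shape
(3, 3)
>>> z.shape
(5, 5, 17, 3)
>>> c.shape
(5, 3)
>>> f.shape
(5, 3)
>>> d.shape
(3, 5)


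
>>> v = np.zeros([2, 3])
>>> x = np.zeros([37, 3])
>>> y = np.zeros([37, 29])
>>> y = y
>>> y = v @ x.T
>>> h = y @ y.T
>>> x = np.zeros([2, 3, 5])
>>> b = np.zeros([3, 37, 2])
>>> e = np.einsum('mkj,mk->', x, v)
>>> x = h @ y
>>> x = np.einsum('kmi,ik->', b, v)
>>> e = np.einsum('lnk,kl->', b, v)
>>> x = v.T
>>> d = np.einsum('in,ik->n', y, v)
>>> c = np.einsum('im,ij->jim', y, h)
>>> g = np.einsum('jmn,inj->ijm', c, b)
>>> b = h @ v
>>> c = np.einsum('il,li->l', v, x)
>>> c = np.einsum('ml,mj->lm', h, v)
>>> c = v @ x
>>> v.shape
(2, 3)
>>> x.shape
(3, 2)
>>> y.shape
(2, 37)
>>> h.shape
(2, 2)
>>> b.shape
(2, 3)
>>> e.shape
()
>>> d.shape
(37,)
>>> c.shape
(2, 2)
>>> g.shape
(3, 2, 2)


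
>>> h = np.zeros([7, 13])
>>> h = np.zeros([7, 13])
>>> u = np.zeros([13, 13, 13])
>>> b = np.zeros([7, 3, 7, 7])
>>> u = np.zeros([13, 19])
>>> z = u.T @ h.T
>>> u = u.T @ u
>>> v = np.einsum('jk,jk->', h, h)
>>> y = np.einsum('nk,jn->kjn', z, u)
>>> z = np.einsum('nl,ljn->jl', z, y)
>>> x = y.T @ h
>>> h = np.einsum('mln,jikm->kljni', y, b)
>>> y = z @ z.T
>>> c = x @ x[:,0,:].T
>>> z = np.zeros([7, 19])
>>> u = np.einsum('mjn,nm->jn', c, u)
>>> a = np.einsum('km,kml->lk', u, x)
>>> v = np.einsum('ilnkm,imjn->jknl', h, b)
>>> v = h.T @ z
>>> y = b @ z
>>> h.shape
(7, 19, 7, 19, 3)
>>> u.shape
(19, 19)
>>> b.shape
(7, 3, 7, 7)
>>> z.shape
(7, 19)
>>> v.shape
(3, 19, 7, 19, 19)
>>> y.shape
(7, 3, 7, 19)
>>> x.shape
(19, 19, 13)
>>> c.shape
(19, 19, 19)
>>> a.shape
(13, 19)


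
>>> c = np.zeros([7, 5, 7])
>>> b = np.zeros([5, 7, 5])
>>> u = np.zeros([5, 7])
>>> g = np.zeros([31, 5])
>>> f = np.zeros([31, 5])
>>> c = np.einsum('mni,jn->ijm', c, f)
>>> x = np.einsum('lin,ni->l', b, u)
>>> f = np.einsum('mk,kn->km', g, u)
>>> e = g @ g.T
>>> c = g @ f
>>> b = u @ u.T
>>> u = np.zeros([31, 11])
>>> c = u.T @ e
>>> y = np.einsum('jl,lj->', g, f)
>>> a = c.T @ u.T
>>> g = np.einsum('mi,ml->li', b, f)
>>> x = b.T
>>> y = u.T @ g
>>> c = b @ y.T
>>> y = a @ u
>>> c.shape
(5, 11)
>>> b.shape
(5, 5)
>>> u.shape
(31, 11)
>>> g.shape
(31, 5)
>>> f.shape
(5, 31)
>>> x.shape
(5, 5)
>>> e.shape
(31, 31)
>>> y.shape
(31, 11)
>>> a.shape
(31, 31)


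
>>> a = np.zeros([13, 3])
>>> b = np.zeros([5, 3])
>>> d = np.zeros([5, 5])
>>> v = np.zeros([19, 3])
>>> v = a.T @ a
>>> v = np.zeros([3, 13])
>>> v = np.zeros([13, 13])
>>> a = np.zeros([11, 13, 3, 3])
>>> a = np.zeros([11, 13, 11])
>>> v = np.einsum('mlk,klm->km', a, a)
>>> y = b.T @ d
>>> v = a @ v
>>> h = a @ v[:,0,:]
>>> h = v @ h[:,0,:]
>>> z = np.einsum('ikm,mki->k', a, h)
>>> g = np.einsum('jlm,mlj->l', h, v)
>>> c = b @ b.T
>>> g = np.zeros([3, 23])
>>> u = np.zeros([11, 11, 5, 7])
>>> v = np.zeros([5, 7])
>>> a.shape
(11, 13, 11)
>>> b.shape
(5, 3)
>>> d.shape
(5, 5)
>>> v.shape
(5, 7)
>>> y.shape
(3, 5)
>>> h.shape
(11, 13, 11)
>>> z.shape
(13,)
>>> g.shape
(3, 23)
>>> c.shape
(5, 5)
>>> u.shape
(11, 11, 5, 7)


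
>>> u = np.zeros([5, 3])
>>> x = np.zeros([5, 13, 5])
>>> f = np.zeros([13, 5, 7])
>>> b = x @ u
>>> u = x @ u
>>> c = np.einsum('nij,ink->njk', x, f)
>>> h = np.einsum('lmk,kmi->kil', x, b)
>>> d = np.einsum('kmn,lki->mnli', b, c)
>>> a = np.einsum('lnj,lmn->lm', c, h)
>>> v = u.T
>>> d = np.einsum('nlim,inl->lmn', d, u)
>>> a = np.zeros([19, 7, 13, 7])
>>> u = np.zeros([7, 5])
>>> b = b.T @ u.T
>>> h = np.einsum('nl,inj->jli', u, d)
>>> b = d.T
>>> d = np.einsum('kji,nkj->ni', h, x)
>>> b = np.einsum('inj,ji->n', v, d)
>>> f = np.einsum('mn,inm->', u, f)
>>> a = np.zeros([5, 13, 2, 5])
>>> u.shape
(7, 5)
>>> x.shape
(5, 13, 5)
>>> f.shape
()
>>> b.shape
(13,)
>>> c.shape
(5, 5, 7)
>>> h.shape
(13, 5, 3)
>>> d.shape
(5, 3)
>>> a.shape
(5, 13, 2, 5)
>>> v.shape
(3, 13, 5)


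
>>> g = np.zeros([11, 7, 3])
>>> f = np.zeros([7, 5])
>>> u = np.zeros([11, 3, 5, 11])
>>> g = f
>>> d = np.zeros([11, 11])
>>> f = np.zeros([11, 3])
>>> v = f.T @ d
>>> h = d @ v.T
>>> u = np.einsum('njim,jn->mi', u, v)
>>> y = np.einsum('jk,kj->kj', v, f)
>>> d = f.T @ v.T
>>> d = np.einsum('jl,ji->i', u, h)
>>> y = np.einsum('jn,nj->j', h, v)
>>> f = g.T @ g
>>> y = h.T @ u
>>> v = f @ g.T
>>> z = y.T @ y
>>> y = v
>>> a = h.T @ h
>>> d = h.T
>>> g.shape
(7, 5)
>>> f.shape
(5, 5)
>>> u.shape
(11, 5)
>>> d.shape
(3, 11)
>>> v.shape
(5, 7)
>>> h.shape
(11, 3)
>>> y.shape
(5, 7)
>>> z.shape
(5, 5)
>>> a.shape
(3, 3)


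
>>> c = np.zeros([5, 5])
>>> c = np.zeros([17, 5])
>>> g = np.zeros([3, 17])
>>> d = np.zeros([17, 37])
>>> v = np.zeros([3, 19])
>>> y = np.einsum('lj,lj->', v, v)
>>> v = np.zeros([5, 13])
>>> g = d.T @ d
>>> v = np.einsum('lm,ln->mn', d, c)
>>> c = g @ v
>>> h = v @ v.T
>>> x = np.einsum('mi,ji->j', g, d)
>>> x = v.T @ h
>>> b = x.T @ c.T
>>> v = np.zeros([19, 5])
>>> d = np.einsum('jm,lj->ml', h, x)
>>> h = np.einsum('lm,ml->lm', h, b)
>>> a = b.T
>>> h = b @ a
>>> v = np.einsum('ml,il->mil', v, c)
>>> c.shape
(37, 5)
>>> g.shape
(37, 37)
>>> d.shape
(37, 5)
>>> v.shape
(19, 37, 5)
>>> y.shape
()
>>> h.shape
(37, 37)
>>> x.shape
(5, 37)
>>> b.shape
(37, 37)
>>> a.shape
(37, 37)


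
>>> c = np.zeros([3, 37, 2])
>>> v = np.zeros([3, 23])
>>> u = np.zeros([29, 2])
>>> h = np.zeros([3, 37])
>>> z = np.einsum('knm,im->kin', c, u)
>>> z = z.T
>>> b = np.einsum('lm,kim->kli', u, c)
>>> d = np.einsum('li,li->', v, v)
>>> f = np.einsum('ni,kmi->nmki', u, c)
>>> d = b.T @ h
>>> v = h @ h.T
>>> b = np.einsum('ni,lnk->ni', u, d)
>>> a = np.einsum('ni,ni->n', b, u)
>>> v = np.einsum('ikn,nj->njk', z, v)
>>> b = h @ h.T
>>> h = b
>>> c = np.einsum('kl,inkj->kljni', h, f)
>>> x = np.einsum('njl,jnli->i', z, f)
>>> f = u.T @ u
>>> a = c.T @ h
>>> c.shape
(3, 3, 2, 37, 29)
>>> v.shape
(3, 3, 29)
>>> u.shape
(29, 2)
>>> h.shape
(3, 3)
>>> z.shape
(37, 29, 3)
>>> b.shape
(3, 3)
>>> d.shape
(37, 29, 37)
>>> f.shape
(2, 2)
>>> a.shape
(29, 37, 2, 3, 3)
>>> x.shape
(2,)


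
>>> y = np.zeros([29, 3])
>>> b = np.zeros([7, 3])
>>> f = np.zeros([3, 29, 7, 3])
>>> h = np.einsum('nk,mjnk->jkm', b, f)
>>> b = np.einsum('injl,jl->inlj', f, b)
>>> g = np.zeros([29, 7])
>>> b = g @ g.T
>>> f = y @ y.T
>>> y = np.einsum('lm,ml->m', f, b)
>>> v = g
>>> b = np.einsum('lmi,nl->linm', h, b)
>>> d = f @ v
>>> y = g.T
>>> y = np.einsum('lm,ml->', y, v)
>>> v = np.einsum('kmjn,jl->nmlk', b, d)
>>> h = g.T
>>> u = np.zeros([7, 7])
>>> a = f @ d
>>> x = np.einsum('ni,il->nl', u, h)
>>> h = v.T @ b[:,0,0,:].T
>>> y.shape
()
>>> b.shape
(29, 3, 29, 3)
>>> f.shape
(29, 29)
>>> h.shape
(29, 7, 3, 29)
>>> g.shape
(29, 7)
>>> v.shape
(3, 3, 7, 29)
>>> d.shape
(29, 7)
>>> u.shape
(7, 7)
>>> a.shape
(29, 7)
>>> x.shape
(7, 29)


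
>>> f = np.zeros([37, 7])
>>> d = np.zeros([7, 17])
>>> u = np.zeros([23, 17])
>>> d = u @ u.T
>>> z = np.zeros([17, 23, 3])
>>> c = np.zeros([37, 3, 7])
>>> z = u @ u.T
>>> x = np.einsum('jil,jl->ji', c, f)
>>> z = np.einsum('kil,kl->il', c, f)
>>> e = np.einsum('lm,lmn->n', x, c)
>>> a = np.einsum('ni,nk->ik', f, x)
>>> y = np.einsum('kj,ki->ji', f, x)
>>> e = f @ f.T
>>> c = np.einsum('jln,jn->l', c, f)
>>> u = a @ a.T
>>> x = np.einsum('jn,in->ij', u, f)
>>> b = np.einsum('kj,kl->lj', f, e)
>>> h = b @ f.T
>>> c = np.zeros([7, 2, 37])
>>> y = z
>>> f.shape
(37, 7)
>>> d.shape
(23, 23)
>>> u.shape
(7, 7)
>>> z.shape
(3, 7)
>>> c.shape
(7, 2, 37)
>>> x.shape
(37, 7)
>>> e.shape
(37, 37)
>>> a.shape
(7, 3)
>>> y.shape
(3, 7)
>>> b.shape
(37, 7)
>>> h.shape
(37, 37)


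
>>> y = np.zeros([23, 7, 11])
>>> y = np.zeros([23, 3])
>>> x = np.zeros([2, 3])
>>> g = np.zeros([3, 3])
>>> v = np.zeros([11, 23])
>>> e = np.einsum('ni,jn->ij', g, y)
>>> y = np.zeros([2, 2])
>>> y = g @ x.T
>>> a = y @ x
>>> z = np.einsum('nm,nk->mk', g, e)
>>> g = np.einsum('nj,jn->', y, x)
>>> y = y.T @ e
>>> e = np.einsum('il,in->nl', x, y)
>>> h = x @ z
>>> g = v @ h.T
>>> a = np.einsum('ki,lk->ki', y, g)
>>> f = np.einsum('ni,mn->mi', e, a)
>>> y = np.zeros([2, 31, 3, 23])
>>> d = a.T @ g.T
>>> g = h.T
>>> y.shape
(2, 31, 3, 23)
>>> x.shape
(2, 3)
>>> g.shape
(23, 2)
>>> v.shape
(11, 23)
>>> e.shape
(23, 3)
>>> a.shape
(2, 23)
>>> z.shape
(3, 23)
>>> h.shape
(2, 23)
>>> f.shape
(2, 3)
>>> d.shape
(23, 11)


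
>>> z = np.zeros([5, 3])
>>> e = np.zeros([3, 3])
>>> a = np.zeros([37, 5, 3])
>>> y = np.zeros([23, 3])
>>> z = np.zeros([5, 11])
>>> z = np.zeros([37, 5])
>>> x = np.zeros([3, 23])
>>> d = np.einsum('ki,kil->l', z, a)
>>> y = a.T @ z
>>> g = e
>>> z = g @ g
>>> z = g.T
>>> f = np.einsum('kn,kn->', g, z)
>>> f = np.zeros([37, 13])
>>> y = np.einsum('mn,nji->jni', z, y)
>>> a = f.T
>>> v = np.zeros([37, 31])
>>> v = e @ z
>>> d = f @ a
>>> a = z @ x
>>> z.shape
(3, 3)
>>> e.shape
(3, 3)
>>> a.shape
(3, 23)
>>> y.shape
(5, 3, 5)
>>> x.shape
(3, 23)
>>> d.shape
(37, 37)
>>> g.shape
(3, 3)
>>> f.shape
(37, 13)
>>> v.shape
(3, 3)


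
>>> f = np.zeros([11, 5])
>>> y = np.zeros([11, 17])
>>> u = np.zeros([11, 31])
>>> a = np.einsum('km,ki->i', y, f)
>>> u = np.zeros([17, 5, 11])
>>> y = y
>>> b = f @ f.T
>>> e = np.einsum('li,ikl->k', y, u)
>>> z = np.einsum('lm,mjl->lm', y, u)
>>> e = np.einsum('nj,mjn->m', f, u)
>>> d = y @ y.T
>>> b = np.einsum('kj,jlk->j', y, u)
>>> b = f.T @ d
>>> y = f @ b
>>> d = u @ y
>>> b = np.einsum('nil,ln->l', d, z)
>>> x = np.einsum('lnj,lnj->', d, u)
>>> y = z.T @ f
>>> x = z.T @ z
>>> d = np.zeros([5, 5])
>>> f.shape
(11, 5)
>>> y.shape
(17, 5)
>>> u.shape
(17, 5, 11)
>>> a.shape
(5,)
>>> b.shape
(11,)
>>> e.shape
(17,)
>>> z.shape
(11, 17)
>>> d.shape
(5, 5)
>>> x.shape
(17, 17)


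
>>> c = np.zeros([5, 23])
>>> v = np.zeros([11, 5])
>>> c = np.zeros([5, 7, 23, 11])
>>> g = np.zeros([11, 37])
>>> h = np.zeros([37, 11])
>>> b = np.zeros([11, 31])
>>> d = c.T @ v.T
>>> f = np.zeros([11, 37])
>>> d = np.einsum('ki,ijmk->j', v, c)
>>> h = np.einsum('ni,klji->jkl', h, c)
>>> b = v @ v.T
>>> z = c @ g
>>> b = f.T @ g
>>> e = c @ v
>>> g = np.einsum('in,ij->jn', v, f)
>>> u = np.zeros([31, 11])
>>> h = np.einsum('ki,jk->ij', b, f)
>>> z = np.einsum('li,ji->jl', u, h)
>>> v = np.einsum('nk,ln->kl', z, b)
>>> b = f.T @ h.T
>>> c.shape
(5, 7, 23, 11)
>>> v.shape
(31, 37)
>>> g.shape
(37, 5)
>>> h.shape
(37, 11)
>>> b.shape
(37, 37)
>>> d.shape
(7,)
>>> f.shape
(11, 37)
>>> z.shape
(37, 31)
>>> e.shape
(5, 7, 23, 5)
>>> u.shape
(31, 11)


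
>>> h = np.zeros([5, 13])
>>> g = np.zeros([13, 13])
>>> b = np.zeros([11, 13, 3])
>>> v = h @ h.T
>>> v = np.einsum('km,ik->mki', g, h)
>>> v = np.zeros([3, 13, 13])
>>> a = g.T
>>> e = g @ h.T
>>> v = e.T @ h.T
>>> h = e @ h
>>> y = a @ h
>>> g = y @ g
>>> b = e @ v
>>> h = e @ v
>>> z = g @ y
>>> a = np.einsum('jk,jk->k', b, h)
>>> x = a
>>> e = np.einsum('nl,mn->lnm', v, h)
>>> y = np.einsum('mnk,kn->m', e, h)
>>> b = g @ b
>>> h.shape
(13, 5)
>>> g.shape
(13, 13)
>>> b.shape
(13, 5)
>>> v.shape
(5, 5)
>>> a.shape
(5,)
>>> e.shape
(5, 5, 13)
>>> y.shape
(5,)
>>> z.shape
(13, 13)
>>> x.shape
(5,)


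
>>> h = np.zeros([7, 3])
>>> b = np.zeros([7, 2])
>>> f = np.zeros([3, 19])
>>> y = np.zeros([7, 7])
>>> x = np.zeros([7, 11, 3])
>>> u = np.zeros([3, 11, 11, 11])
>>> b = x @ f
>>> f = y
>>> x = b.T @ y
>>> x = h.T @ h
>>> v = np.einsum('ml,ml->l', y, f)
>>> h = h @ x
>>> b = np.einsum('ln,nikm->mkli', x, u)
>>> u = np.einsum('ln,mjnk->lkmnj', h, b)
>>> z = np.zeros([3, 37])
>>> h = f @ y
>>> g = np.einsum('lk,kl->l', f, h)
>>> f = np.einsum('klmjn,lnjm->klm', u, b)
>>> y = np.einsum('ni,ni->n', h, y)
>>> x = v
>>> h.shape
(7, 7)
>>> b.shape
(11, 11, 3, 11)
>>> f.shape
(7, 11, 11)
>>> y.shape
(7,)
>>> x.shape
(7,)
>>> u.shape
(7, 11, 11, 3, 11)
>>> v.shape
(7,)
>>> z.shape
(3, 37)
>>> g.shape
(7,)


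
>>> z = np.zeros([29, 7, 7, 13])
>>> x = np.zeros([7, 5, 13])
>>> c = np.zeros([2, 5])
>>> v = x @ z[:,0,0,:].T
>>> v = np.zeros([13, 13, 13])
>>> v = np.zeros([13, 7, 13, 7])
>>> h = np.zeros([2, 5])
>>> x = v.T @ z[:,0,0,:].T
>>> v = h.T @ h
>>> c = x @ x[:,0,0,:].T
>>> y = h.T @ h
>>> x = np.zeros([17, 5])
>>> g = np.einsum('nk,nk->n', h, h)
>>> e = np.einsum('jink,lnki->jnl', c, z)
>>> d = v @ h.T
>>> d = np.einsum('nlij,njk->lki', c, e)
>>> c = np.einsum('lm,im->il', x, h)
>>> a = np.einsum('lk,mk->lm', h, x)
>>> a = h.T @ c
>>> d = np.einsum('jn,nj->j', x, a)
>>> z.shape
(29, 7, 7, 13)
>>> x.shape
(17, 5)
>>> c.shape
(2, 17)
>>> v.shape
(5, 5)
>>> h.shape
(2, 5)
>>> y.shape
(5, 5)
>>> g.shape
(2,)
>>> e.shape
(7, 7, 29)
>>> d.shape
(17,)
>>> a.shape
(5, 17)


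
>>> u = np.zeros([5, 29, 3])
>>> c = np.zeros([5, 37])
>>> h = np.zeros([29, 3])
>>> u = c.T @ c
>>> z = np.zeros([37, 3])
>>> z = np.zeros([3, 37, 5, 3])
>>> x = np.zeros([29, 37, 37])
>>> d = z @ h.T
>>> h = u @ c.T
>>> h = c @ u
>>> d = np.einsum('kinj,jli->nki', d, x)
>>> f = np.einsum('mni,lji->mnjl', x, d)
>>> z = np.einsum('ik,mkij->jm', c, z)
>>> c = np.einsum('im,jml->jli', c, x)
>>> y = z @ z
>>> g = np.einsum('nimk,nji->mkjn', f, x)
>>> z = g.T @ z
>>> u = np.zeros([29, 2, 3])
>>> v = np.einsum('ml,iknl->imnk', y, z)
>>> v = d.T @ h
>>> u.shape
(29, 2, 3)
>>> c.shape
(29, 37, 5)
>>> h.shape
(5, 37)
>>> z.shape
(29, 37, 5, 3)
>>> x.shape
(29, 37, 37)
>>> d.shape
(5, 3, 37)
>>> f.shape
(29, 37, 3, 5)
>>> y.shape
(3, 3)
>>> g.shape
(3, 5, 37, 29)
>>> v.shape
(37, 3, 37)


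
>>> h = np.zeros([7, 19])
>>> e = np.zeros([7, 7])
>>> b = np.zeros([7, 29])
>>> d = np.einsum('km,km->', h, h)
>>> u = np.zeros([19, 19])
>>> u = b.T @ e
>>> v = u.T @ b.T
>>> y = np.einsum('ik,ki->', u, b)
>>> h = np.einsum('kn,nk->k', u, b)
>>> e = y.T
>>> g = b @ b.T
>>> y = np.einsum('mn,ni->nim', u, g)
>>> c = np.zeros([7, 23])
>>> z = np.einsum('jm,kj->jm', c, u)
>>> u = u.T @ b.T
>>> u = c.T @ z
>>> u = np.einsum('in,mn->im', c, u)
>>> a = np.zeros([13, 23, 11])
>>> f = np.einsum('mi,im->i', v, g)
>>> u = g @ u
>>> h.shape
(29,)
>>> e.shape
()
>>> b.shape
(7, 29)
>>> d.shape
()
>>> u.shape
(7, 23)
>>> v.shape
(7, 7)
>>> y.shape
(7, 7, 29)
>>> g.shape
(7, 7)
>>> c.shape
(7, 23)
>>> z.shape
(7, 23)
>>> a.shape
(13, 23, 11)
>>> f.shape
(7,)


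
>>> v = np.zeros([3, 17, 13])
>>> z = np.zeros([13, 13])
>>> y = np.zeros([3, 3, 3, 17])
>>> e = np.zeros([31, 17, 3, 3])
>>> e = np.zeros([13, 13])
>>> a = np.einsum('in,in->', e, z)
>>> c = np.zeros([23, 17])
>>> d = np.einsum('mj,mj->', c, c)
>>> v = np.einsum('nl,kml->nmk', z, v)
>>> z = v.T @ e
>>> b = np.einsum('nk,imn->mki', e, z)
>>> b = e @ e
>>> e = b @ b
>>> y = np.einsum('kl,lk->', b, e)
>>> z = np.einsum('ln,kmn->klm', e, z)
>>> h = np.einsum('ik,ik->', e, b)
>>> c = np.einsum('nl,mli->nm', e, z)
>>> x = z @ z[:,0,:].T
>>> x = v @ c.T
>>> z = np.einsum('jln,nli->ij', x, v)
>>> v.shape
(13, 17, 3)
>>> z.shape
(3, 13)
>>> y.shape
()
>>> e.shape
(13, 13)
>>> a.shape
()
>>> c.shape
(13, 3)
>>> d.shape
()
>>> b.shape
(13, 13)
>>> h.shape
()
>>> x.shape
(13, 17, 13)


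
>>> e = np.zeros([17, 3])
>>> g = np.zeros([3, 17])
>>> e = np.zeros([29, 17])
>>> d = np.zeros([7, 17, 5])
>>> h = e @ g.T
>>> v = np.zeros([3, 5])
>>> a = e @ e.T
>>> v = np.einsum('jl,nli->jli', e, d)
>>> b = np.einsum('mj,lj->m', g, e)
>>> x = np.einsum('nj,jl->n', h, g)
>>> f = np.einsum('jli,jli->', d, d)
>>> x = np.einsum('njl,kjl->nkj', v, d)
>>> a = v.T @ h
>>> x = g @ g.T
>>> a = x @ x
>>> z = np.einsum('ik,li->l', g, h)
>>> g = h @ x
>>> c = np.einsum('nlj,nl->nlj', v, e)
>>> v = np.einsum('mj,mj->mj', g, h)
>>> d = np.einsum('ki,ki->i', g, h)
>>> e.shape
(29, 17)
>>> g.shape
(29, 3)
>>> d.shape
(3,)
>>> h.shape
(29, 3)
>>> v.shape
(29, 3)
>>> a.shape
(3, 3)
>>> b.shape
(3,)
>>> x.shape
(3, 3)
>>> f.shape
()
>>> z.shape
(29,)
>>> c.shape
(29, 17, 5)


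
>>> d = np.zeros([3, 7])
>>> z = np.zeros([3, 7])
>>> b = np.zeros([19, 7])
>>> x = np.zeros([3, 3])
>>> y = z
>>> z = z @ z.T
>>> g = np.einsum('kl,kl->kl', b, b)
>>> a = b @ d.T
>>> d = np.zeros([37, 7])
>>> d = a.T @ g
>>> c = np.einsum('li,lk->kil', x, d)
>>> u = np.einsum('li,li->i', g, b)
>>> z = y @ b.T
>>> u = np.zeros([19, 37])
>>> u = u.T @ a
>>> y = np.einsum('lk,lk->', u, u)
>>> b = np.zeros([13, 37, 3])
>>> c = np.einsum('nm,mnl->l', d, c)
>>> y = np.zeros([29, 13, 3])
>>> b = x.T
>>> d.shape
(3, 7)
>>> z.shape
(3, 19)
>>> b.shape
(3, 3)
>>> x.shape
(3, 3)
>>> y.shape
(29, 13, 3)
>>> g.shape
(19, 7)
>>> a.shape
(19, 3)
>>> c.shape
(3,)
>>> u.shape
(37, 3)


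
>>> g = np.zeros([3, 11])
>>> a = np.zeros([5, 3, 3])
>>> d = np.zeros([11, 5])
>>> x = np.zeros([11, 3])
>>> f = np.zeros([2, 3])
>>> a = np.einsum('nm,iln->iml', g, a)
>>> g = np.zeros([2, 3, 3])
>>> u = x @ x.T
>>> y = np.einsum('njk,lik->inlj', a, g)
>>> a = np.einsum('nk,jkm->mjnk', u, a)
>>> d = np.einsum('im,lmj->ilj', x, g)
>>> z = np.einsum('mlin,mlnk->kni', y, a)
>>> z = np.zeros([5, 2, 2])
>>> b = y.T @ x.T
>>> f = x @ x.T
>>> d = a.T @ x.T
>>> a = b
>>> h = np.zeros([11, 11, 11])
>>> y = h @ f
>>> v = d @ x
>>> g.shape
(2, 3, 3)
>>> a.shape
(11, 2, 5, 11)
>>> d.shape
(11, 11, 5, 11)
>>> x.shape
(11, 3)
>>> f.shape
(11, 11)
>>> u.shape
(11, 11)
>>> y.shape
(11, 11, 11)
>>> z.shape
(5, 2, 2)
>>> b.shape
(11, 2, 5, 11)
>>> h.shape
(11, 11, 11)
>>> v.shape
(11, 11, 5, 3)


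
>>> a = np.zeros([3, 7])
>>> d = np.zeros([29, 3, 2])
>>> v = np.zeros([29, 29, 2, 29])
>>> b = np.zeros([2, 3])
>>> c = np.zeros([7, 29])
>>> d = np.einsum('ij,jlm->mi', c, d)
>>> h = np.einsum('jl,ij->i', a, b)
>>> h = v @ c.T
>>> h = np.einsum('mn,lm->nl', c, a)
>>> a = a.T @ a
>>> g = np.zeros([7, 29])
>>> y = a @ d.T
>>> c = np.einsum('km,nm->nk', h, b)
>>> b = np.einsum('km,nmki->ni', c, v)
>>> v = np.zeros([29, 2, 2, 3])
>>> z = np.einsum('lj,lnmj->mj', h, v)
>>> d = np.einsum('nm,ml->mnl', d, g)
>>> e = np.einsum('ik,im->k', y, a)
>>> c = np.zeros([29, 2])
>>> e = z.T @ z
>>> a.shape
(7, 7)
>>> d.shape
(7, 2, 29)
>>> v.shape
(29, 2, 2, 3)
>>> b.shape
(29, 29)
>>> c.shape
(29, 2)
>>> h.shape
(29, 3)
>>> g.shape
(7, 29)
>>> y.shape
(7, 2)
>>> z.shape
(2, 3)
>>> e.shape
(3, 3)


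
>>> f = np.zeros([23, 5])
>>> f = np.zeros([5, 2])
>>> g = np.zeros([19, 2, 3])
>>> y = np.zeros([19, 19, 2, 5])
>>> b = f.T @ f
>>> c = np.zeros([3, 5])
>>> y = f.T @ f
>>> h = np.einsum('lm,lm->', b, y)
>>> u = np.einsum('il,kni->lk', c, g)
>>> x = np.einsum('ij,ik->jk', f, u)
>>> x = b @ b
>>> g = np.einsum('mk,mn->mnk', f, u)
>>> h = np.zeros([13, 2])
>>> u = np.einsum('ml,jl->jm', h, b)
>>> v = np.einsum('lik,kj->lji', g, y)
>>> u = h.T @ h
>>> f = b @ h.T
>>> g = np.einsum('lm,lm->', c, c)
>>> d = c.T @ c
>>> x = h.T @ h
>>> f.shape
(2, 13)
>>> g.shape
()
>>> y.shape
(2, 2)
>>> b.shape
(2, 2)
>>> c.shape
(3, 5)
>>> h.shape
(13, 2)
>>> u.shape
(2, 2)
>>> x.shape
(2, 2)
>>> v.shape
(5, 2, 19)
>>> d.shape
(5, 5)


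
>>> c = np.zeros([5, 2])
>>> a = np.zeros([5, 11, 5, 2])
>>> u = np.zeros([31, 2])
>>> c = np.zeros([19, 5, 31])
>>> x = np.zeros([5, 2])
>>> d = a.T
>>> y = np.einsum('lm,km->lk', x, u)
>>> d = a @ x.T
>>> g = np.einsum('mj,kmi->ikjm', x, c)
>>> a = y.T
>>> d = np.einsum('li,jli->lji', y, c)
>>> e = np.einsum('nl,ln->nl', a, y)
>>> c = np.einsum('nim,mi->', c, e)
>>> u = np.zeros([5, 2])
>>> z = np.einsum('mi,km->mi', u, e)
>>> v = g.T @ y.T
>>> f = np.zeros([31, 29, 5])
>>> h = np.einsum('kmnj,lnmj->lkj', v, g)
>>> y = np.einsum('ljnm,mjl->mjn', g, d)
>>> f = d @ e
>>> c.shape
()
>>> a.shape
(31, 5)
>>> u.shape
(5, 2)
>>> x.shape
(5, 2)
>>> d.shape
(5, 19, 31)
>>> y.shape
(5, 19, 2)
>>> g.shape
(31, 19, 2, 5)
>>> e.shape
(31, 5)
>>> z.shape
(5, 2)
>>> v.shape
(5, 2, 19, 5)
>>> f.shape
(5, 19, 5)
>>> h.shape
(31, 5, 5)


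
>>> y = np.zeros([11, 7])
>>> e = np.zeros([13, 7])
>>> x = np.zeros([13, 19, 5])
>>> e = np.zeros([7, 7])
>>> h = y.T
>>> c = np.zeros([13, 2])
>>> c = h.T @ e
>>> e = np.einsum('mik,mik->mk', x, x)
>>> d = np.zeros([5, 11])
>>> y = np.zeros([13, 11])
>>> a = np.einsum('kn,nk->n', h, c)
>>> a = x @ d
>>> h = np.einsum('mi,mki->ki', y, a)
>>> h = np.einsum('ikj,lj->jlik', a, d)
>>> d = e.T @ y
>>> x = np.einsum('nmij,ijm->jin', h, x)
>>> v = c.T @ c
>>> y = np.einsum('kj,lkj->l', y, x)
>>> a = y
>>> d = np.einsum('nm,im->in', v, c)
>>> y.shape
(19,)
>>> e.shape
(13, 5)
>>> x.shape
(19, 13, 11)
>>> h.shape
(11, 5, 13, 19)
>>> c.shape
(11, 7)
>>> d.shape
(11, 7)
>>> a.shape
(19,)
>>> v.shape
(7, 7)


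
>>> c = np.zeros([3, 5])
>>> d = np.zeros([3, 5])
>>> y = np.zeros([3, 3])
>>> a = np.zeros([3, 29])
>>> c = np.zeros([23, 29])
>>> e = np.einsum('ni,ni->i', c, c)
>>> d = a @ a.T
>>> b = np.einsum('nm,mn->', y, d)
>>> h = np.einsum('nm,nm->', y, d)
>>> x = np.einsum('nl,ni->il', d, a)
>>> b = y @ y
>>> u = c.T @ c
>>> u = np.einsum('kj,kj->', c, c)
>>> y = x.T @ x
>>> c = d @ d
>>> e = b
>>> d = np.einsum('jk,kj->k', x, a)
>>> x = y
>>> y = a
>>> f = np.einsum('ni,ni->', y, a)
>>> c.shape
(3, 3)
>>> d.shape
(3,)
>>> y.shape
(3, 29)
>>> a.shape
(3, 29)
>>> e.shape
(3, 3)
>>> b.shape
(3, 3)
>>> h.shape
()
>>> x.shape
(3, 3)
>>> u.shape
()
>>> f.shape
()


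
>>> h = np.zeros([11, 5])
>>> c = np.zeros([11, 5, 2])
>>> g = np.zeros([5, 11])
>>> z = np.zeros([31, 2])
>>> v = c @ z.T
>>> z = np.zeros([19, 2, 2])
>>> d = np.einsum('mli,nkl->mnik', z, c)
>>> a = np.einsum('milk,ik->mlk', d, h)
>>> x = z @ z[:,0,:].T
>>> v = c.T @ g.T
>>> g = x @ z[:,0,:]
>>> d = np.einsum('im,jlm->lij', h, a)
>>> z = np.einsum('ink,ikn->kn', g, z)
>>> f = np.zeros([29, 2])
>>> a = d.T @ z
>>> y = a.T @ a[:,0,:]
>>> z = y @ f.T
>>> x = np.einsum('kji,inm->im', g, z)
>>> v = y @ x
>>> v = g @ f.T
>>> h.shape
(11, 5)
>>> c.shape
(11, 5, 2)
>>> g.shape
(19, 2, 2)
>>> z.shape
(2, 11, 29)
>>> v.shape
(19, 2, 29)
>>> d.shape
(2, 11, 19)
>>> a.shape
(19, 11, 2)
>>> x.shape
(2, 29)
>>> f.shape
(29, 2)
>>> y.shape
(2, 11, 2)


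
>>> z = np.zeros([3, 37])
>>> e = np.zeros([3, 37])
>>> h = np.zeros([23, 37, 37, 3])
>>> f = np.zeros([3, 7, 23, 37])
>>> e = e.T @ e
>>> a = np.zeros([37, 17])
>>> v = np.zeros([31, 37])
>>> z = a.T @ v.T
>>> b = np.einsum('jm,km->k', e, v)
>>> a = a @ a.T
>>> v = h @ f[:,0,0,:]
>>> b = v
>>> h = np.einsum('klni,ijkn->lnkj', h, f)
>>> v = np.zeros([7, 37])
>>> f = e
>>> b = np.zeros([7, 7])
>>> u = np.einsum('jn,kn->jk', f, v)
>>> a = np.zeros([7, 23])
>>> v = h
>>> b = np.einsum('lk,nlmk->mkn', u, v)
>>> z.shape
(17, 31)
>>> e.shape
(37, 37)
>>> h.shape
(37, 37, 23, 7)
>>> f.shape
(37, 37)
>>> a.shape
(7, 23)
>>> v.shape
(37, 37, 23, 7)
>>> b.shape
(23, 7, 37)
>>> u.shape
(37, 7)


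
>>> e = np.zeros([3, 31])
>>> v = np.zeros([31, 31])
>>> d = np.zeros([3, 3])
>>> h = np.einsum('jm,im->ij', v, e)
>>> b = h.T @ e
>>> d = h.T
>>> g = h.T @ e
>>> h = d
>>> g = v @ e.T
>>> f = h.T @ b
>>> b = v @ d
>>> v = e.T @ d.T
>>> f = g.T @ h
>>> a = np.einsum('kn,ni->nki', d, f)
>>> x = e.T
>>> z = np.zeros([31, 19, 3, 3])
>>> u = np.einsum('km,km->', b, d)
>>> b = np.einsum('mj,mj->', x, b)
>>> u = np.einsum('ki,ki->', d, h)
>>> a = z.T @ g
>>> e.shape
(3, 31)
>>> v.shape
(31, 31)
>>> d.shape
(31, 3)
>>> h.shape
(31, 3)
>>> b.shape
()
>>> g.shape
(31, 3)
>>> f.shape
(3, 3)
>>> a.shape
(3, 3, 19, 3)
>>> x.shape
(31, 3)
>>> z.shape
(31, 19, 3, 3)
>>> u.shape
()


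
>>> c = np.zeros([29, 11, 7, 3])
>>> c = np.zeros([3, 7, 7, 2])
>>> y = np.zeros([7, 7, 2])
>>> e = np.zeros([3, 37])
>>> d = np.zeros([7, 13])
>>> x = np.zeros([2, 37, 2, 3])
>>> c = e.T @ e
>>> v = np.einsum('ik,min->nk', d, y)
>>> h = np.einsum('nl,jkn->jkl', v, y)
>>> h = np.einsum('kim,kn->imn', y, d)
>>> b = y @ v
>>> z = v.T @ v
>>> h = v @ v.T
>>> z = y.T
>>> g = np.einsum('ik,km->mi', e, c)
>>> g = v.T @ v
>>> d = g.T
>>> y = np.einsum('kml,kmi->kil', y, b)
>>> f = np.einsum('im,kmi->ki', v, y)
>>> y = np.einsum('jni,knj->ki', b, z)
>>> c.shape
(37, 37)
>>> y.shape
(2, 13)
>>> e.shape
(3, 37)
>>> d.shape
(13, 13)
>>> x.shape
(2, 37, 2, 3)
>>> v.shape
(2, 13)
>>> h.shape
(2, 2)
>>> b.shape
(7, 7, 13)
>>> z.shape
(2, 7, 7)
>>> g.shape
(13, 13)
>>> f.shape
(7, 2)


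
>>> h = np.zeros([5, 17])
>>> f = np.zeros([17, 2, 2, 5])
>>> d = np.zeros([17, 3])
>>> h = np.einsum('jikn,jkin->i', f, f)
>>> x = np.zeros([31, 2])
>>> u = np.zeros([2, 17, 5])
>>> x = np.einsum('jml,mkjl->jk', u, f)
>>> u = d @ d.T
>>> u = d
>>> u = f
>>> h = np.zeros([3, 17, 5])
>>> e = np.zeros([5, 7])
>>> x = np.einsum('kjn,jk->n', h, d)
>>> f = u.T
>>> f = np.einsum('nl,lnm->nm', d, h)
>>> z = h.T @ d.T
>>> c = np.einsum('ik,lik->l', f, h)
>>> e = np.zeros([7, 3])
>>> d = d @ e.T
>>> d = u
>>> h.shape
(3, 17, 5)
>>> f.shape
(17, 5)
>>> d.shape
(17, 2, 2, 5)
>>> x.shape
(5,)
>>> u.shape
(17, 2, 2, 5)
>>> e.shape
(7, 3)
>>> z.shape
(5, 17, 17)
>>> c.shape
(3,)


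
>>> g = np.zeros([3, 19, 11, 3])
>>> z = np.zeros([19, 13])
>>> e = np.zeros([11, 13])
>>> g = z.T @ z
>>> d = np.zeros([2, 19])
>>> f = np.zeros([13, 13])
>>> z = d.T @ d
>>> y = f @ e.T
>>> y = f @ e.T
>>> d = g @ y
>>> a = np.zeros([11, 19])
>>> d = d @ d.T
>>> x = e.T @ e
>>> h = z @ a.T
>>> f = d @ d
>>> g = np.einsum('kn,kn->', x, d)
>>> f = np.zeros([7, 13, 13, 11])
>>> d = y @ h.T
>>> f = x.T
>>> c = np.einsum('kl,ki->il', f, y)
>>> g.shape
()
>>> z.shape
(19, 19)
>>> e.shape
(11, 13)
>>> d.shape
(13, 19)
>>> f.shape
(13, 13)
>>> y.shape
(13, 11)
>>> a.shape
(11, 19)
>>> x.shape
(13, 13)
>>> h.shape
(19, 11)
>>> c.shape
(11, 13)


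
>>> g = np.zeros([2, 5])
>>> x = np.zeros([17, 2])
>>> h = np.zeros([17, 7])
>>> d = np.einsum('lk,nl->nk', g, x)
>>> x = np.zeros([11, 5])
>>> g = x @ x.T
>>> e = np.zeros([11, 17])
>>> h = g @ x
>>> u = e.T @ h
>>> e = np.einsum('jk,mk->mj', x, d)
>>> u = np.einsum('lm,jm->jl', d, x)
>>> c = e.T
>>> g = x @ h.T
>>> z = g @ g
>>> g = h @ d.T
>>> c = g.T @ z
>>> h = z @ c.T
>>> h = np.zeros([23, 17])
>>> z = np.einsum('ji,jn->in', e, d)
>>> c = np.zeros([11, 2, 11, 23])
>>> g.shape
(11, 17)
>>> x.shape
(11, 5)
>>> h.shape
(23, 17)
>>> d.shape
(17, 5)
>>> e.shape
(17, 11)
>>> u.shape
(11, 17)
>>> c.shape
(11, 2, 11, 23)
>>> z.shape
(11, 5)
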